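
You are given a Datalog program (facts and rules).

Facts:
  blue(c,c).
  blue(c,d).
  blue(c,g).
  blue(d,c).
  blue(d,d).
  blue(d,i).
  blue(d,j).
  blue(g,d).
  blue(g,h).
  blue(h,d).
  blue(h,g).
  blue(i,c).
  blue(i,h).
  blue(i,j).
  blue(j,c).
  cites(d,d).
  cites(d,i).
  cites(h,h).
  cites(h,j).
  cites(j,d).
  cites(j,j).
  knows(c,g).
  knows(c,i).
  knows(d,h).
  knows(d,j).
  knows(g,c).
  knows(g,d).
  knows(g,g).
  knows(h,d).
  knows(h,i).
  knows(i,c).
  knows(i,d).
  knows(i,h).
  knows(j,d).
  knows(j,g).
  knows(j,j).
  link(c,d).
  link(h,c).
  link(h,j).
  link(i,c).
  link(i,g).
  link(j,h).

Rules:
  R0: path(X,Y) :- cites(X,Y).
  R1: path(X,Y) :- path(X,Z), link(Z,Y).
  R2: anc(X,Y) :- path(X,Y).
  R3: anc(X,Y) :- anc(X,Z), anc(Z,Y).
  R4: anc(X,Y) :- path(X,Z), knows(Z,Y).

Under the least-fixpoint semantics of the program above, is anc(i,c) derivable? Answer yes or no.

no

round 1: derive path(d,d) via R0 from cites(d,d)
round 1: derive path(d,i) via R0 from cites(d,i)
round 1: derive path(h,h) via R0 from cites(h,h)
round 1: derive path(h,j) via R0 from cites(h,j)
round 1: derive path(j,d) via R0 from cites(j,d)
round 1: derive path(j,j) via R0 from cites(j,j)
round 2: derive path(d,c) via R1 from path(d,i), link(i,c)
round 2: derive path(d,g) via R1 from path(d,i), link(i,g)
round 2: derive path(h,c) via R1 from path(h,h), link(h,c)
round 2: derive path(j,h) via R1 from path(j,j), link(j,h)
round 2: derive anc(d,d) via R2 from path(d,d)
round 2: derive anc(d,i) via R2 from path(d,i)
round 2: derive anc(h,h) via R2 from path(h,h)
round 2: derive anc(h,j) via R2 from path(h,j)
round 2: derive anc(j,d) via R2 from path(j,d)
round 2: derive anc(j,j) via R2 from path(j,j)
round 2: derive anc(d,c) via R4 from path(d,i), knows(i,c)
round 2: derive anc(d,h) via R4 from path(d,d), knows(d,h)
round 2: derive anc(d,j) via R4 from path(d,d), knows(d,j)
round 2: derive anc(h,d) via R4 from path(h,h), knows(h,d)
round 2: derive anc(h,g) via R4 from path(h,j), knows(j,g)
round 2: derive anc(h,i) via R4 from path(h,h), knows(h,i)
round 2: derive anc(j,g) via R4 from path(j,j), knows(j,g)
round 2: derive anc(j,h) via R4 from path(j,d), knows(d,h)
round 3: derive path(h,d) via R1 from path(h,c), link(c,d)
round 3: derive path(j,c) via R1 from path(j,h), link(h,c)
round 3: derive anc(d,g) via R2 from path(d,g)
round 3: derive anc(h,c) via R2 from path(h,c)
round 3: derive anc(j,c) via R3 from anc(j,d), anc(d,c)
round 3: derive anc(j,i) via R3 from anc(j,d), anc(d,i)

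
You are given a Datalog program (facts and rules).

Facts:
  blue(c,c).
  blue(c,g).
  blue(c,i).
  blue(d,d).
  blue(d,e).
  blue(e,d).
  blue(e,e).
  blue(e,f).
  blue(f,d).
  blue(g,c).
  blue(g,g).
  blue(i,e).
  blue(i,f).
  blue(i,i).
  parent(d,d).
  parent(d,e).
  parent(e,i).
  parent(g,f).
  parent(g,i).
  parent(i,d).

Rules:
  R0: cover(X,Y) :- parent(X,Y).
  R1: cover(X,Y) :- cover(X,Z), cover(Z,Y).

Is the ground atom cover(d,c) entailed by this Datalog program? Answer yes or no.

round 1: derive cover(d,d) via R0 from parent(d,d)
round 1: derive cover(d,e) via R0 from parent(d,e)
round 1: derive cover(e,i) via R0 from parent(e,i)
round 1: derive cover(g,f) via R0 from parent(g,f)
round 1: derive cover(g,i) via R0 from parent(g,i)
round 1: derive cover(i,d) via R0 from parent(i,d)
round 2: derive cover(d,i) via R1 from cover(d,e), cover(e,i)
round 2: derive cover(e,d) via R1 from cover(e,i), cover(i,d)
round 2: derive cover(g,d) via R1 from cover(g,i), cover(i,d)
round 2: derive cover(i,e) via R1 from cover(i,d), cover(d,e)
round 3: derive cover(e,e) via R1 from cover(e,d), cover(d,e)
round 3: derive cover(g,e) via R1 from cover(g,d), cover(d,e)
round 3: derive cover(i,i) via R1 from cover(i,d), cover(d,i)

no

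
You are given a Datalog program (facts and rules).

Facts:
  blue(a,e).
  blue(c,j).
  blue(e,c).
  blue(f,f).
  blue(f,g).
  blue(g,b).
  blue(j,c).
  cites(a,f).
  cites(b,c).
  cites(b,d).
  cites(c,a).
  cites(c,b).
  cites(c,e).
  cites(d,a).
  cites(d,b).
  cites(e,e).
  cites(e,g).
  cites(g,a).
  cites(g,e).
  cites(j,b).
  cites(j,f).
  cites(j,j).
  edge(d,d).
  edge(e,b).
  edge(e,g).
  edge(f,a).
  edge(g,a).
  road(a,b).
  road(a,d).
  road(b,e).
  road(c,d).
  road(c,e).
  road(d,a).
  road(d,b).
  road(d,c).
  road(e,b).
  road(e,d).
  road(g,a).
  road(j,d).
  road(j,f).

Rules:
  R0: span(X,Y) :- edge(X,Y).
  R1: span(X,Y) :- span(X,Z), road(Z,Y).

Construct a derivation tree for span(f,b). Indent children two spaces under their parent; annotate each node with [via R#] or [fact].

span(f,b)  [via R1]
  span(f,a)  [via R0]
    edge(f,a)  [fact]
  road(a,b)  [fact]

round 1: derive span(d,d) via R0 from edge(d,d)
round 1: derive span(e,b) via R0 from edge(e,b)
round 1: derive span(e,g) via R0 from edge(e,g)
round 1: derive span(f,a) via R0 from edge(f,a)
round 1: derive span(g,a) via R0 from edge(g,a)
round 2: derive span(d,a) via R1 from span(d,d), road(d,a)
round 2: derive span(d,b) via R1 from span(d,d), road(d,b)
round 2: derive span(d,c) via R1 from span(d,d), road(d,c)
round 2: derive span(e,a) via R1 from span(e,g), road(g,a)
round 2: derive span(e,e) via R1 from span(e,b), road(b,e)
round 2: derive span(f,b) via R1 from span(f,a), road(a,b)
round 2: derive span(f,d) via R1 from span(f,a), road(a,d)
round 2: derive span(g,b) via R1 from span(g,a), road(a,b)
round 2: derive span(g,d) via R1 from span(g,a), road(a,d)
round 3: derive span(d,e) via R1 from span(d,b), road(b,e)
round 3: derive span(e,d) via R1 from span(e,a), road(a,d)
round 3: derive span(f,c) via R1 from span(f,d), road(d,c)
round 3: derive span(f,e) via R1 from span(f,b), road(b,e)
round 3: derive span(g,c) via R1 from span(g,d), road(d,c)
round 3: derive span(g,e) via R1 from span(g,b), road(b,e)
round 4: derive span(e,c) via R1 from span(e,d), road(d,c)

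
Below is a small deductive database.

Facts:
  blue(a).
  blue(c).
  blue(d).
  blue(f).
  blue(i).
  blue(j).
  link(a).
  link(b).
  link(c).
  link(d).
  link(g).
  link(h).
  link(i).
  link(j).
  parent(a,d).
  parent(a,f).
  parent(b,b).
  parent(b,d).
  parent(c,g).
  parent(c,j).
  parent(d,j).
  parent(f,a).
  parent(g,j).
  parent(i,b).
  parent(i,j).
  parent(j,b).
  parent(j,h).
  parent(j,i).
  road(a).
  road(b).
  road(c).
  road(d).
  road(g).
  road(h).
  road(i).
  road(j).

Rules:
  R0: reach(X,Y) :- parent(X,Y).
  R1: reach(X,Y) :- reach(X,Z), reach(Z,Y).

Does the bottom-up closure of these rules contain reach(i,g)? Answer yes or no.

round 1: derive reach(a,d) via R0 from parent(a,d)
round 1: derive reach(a,f) via R0 from parent(a,f)
round 1: derive reach(b,b) via R0 from parent(b,b)
round 1: derive reach(b,d) via R0 from parent(b,d)
round 1: derive reach(c,g) via R0 from parent(c,g)
round 1: derive reach(c,j) via R0 from parent(c,j)
round 1: derive reach(d,j) via R0 from parent(d,j)
round 1: derive reach(f,a) via R0 from parent(f,a)
round 1: derive reach(g,j) via R0 from parent(g,j)
round 1: derive reach(i,b) via R0 from parent(i,b)
round 1: derive reach(i,j) via R0 from parent(i,j)
round 1: derive reach(j,b) via R0 from parent(j,b)
round 1: derive reach(j,h) via R0 from parent(j,h)
round 1: derive reach(j,i) via R0 from parent(j,i)
round 2: derive reach(a,a) via R1 from reach(a,f), reach(f,a)
round 2: derive reach(a,j) via R1 from reach(a,d), reach(d,j)
round 2: derive reach(b,j) via R1 from reach(b,d), reach(d,j)
round 2: derive reach(c,b) via R1 from reach(c,j), reach(j,b)
round 2: derive reach(c,h) via R1 from reach(c,j), reach(j,h)
round 2: derive reach(c,i) via R1 from reach(c,j), reach(j,i)
round 2: derive reach(d,b) via R1 from reach(d,j), reach(j,b)
round 2: derive reach(d,h) via R1 from reach(d,j), reach(j,h)
round 2: derive reach(d,i) via R1 from reach(d,j), reach(j,i)
round 2: derive reach(f,d) via R1 from reach(f,a), reach(a,d)
round 2: derive reach(f,f) via R1 from reach(f,a), reach(a,f)
round 2: derive reach(g,b) via R1 from reach(g,j), reach(j,b)
round 2: derive reach(g,h) via R1 from reach(g,j), reach(j,h)
round 2: derive reach(g,i) via R1 from reach(g,j), reach(j,i)
round 2: derive reach(i,d) via R1 from reach(i,b), reach(b,d)
round 2: derive reach(i,h) via R1 from reach(i,j), reach(j,h)
round 2: derive reach(i,i) via R1 from reach(i,j), reach(j,i)
round 2: derive reach(j,d) via R1 from reach(j,b), reach(b,d)
round 2: derive reach(j,j) via R1 from reach(j,i), reach(i,j)
round 3: derive reach(a,b) via R1 from reach(a,d), reach(d,b)
round 3: derive reach(a,h) via R1 from reach(a,d), reach(d,h)
round 3: derive reach(a,i) via R1 from reach(a,d), reach(d,i)
round 3: derive reach(b,h) via R1 from reach(b,d), reach(d,h)
round 3: derive reach(b,i) via R1 from reach(b,d), reach(d,i)
round 3: derive reach(c,d) via R1 from reach(c,b), reach(b,d)
round 3: derive reach(d,d) via R1 from reach(d,b), reach(b,d)
round 3: derive reach(f,b) via R1 from reach(f,d), reach(d,b)
round 3: derive reach(f,h) via R1 from reach(f,d), reach(d,h)
round 3: derive reach(f,i) via R1 from reach(f,d), reach(d,i)
round 3: derive reach(f,j) via R1 from reach(f,a), reach(a,j)
round 3: derive reach(g,d) via R1 from reach(g,b), reach(b,d)

no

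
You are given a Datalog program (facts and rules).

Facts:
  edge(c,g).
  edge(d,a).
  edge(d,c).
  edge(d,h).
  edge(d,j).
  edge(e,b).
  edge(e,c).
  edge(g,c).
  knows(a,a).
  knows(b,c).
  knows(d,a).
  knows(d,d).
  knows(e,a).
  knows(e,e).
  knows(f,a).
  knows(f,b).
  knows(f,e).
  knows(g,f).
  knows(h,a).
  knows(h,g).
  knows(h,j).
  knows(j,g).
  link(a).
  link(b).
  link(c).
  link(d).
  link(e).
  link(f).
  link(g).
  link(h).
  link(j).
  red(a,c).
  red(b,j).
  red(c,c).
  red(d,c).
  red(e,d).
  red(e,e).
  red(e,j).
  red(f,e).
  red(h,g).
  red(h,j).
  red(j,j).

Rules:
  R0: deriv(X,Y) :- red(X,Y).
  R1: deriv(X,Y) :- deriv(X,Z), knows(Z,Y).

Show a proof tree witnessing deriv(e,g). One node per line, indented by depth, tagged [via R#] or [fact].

round 1: derive deriv(a,c) via R0 from red(a,c)
round 1: derive deriv(b,j) via R0 from red(b,j)
round 1: derive deriv(c,c) via R0 from red(c,c)
round 1: derive deriv(d,c) via R0 from red(d,c)
round 1: derive deriv(e,d) via R0 from red(e,d)
round 1: derive deriv(e,e) via R0 from red(e,e)
round 1: derive deriv(e,j) via R0 from red(e,j)
round 1: derive deriv(f,e) via R0 from red(f,e)
round 1: derive deriv(h,g) via R0 from red(h,g)
round 1: derive deriv(h,j) via R0 from red(h,j)
round 1: derive deriv(j,j) via R0 from red(j,j)
round 2: derive deriv(b,g) via R1 from deriv(b,j), knows(j,g)
round 2: derive deriv(e,a) via R1 from deriv(e,d), knows(d,a)
round 2: derive deriv(e,g) via R1 from deriv(e,j), knows(j,g)
round 2: derive deriv(f,a) via R1 from deriv(f,e), knows(e,a)
round 2: derive deriv(h,f) via R1 from deriv(h,g), knows(g,f)
round 2: derive deriv(j,g) via R1 from deriv(j,j), knows(j,g)
round 3: derive deriv(b,f) via R1 from deriv(b,g), knows(g,f)
round 3: derive deriv(e,f) via R1 from deriv(e,g), knows(g,f)
round 3: derive deriv(h,a) via R1 from deriv(h,f), knows(f,a)
round 3: derive deriv(h,b) via R1 from deriv(h,f), knows(f,b)
round 3: derive deriv(h,e) via R1 from deriv(h,f), knows(f,e)
round 3: derive deriv(j,f) via R1 from deriv(j,g), knows(g,f)
round 4: derive deriv(b,a) via R1 from deriv(b,f), knows(f,a)
round 4: derive deriv(b,b) via R1 from deriv(b,f), knows(f,b)
round 4: derive deriv(b,e) via R1 from deriv(b,f), knows(f,e)
round 4: derive deriv(e,b) via R1 from deriv(e,f), knows(f,b)
round 4: derive deriv(h,c) via R1 from deriv(h,b), knows(b,c)
round 4: derive deriv(j,a) via R1 from deriv(j,f), knows(f,a)
round 4: derive deriv(j,b) via R1 from deriv(j,f), knows(f,b)
round 4: derive deriv(j,e) via R1 from deriv(j,f), knows(f,e)
round 5: derive deriv(b,c) via R1 from deriv(b,b), knows(b,c)
round 5: derive deriv(e,c) via R1 from deriv(e,b), knows(b,c)
round 5: derive deriv(j,c) via R1 from deriv(j,b), knows(b,c)

deriv(e,g)  [via R1]
  deriv(e,j)  [via R0]
    red(e,j)  [fact]
  knows(j,g)  [fact]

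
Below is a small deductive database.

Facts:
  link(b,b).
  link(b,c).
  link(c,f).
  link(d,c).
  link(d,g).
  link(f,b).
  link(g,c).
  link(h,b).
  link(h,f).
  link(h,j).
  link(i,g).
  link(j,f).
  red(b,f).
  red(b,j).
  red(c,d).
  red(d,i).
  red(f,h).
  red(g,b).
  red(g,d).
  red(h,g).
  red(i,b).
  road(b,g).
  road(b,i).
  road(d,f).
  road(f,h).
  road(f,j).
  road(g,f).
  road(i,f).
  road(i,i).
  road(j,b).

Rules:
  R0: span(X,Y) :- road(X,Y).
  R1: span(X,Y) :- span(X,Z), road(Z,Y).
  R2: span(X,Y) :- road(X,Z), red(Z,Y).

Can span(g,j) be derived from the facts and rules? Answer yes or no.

round 1: derive span(b,g) via R0 from road(b,g)
round 1: derive span(b,i) via R0 from road(b,i)
round 1: derive span(d,f) via R0 from road(d,f)
round 1: derive span(f,h) via R0 from road(f,h)
round 1: derive span(f,j) via R0 from road(f,j)
round 1: derive span(g,f) via R0 from road(g,f)
round 1: derive span(i,f) via R0 from road(i,f)
round 1: derive span(i,i) via R0 from road(i,i)
round 1: derive span(j,b) via R0 from road(j,b)
round 1: derive span(b,b) via R2 from road(b,g), red(g,b)
round 1: derive span(b,d) via R2 from road(b,g), red(g,d)
round 1: derive span(d,h) via R2 from road(d,f), red(f,h)
round 1: derive span(f,g) via R2 from road(f,h), red(h,g)
round 1: derive span(g,h) via R2 from road(g,f), red(f,h)
round 1: derive span(i,b) via R2 from road(i,i), red(i,b)
round 1: derive span(i,h) via R2 from road(i,f), red(f,h)
round 1: derive span(j,f) via R2 from road(j,b), red(b,f)
round 1: derive span(j,j) via R2 from road(j,b), red(b,j)
round 2: derive span(b,f) via R1 from span(b,d), road(d,f)
round 2: derive span(d,j) via R1 from span(d,f), road(f,j)
round 2: derive span(f,b) via R1 from span(f,j), road(j,b)
round 2: derive span(f,f) via R1 from span(f,g), road(g,f)
round 2: derive span(g,j) via R1 from span(g,f), road(f,j)
round 2: derive span(i,g) via R1 from span(i,b), road(b,g)
round 2: derive span(i,j) via R1 from span(i,f), road(f,j)
round 2: derive span(j,g) via R1 from span(j,b), road(b,g)
round 2: derive span(j,h) via R1 from span(j,f), road(f,h)
round 2: derive span(j,i) via R1 from span(j,b), road(b,i)
round 3: derive span(b,h) via R1 from span(b,f), road(f,h)
round 3: derive span(b,j) via R1 from span(b,f), road(f,j)
round 3: derive span(d,b) via R1 from span(d,j), road(j,b)
round 3: derive span(f,i) via R1 from span(f,b), road(b,i)
round 3: derive span(g,b) via R1 from span(g,j), road(j,b)
round 4: derive span(d,g) via R1 from span(d,b), road(b,g)
round 4: derive span(d,i) via R1 from span(d,b), road(b,i)
round 4: derive span(g,g) via R1 from span(g,b), road(b,g)
round 4: derive span(g,i) via R1 from span(g,b), road(b,i)

yes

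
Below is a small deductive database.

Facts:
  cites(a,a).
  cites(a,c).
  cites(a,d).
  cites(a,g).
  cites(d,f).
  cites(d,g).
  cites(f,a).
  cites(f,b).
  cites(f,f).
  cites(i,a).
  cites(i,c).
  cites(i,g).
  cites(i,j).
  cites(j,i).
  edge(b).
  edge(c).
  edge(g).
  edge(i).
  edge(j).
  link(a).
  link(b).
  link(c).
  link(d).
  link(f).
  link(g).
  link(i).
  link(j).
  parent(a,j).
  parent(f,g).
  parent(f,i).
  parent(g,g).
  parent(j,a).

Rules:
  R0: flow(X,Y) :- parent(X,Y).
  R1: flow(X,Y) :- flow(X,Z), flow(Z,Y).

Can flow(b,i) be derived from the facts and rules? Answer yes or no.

no

round 1: derive flow(a,j) via R0 from parent(a,j)
round 1: derive flow(f,g) via R0 from parent(f,g)
round 1: derive flow(f,i) via R0 from parent(f,i)
round 1: derive flow(g,g) via R0 from parent(g,g)
round 1: derive flow(j,a) via R0 from parent(j,a)
round 2: derive flow(a,a) via R1 from flow(a,j), flow(j,a)
round 2: derive flow(j,j) via R1 from flow(j,a), flow(a,j)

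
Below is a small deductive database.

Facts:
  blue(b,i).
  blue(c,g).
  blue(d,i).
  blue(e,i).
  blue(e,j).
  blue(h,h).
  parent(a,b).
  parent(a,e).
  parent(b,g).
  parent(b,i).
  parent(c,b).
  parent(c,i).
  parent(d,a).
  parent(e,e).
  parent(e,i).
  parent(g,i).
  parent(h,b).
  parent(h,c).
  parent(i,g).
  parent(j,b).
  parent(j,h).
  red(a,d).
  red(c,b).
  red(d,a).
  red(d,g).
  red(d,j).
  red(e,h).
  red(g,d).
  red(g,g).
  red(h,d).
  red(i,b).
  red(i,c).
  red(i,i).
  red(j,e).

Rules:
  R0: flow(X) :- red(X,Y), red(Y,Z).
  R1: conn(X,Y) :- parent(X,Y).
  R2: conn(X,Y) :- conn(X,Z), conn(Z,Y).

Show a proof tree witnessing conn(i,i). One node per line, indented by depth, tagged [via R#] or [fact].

round 1: derive conn(a,b) via R1 from parent(a,b)
round 1: derive conn(a,e) via R1 from parent(a,e)
round 1: derive conn(b,g) via R1 from parent(b,g)
round 1: derive conn(b,i) via R1 from parent(b,i)
round 1: derive conn(c,b) via R1 from parent(c,b)
round 1: derive conn(c,i) via R1 from parent(c,i)
round 1: derive conn(d,a) via R1 from parent(d,a)
round 1: derive conn(e,e) via R1 from parent(e,e)
round 1: derive conn(e,i) via R1 from parent(e,i)
round 1: derive conn(g,i) via R1 from parent(g,i)
round 1: derive conn(h,b) via R1 from parent(h,b)
round 1: derive conn(h,c) via R1 from parent(h,c)
round 1: derive conn(i,g) via R1 from parent(i,g)
round 1: derive conn(j,b) via R1 from parent(j,b)
round 1: derive conn(j,h) via R1 from parent(j,h)
round 2: derive conn(a,g) via R2 from conn(a,b), conn(b,g)
round 2: derive conn(a,i) via R2 from conn(a,b), conn(b,i)
round 2: derive conn(c,g) via R2 from conn(c,b), conn(b,g)
round 2: derive conn(d,b) via R2 from conn(d,a), conn(a,b)
round 2: derive conn(d,e) via R2 from conn(d,a), conn(a,e)
round 2: derive conn(e,g) via R2 from conn(e,i), conn(i,g)
round 2: derive conn(g,g) via R2 from conn(g,i), conn(i,g)
round 2: derive conn(h,g) via R2 from conn(h,b), conn(b,g)
round 2: derive conn(h,i) via R2 from conn(h,b), conn(b,i)
round 2: derive conn(i,i) via R2 from conn(i,g), conn(g,i)
round 2: derive conn(j,c) via R2 from conn(j,h), conn(h,c)
round 2: derive conn(j,g) via R2 from conn(j,b), conn(b,g)
round 2: derive conn(j,i) via R2 from conn(j,b), conn(b,i)
round 3: derive conn(d,g) via R2 from conn(d,a), conn(a,g)
round 3: derive conn(d,i) via R2 from conn(d,a), conn(a,i)

conn(i,i)  [via R2]
  conn(i,g)  [via R1]
    parent(i,g)  [fact]
  conn(g,i)  [via R1]
    parent(g,i)  [fact]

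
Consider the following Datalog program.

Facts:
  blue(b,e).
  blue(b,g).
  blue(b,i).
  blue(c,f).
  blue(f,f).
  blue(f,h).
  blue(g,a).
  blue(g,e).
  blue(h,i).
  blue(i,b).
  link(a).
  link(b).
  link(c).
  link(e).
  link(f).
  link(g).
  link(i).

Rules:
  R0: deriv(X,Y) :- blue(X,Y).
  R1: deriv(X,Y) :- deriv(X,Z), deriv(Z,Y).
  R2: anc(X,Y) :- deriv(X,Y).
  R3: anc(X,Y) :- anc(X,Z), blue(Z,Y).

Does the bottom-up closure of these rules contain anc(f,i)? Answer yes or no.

yes

round 1: derive deriv(b,e) via R0 from blue(b,e)
round 1: derive deriv(b,g) via R0 from blue(b,g)
round 1: derive deriv(b,i) via R0 from blue(b,i)
round 1: derive deriv(c,f) via R0 from blue(c,f)
round 1: derive deriv(f,f) via R0 from blue(f,f)
round 1: derive deriv(f,h) via R0 from blue(f,h)
round 1: derive deriv(g,a) via R0 from blue(g,a)
round 1: derive deriv(g,e) via R0 from blue(g,e)
round 1: derive deriv(h,i) via R0 from blue(h,i)
round 1: derive deriv(i,b) via R0 from blue(i,b)
round 2: derive deriv(b,a) via R1 from deriv(b,g), deriv(g,a)
round 2: derive deriv(b,b) via R1 from deriv(b,i), deriv(i,b)
round 2: derive deriv(c,h) via R1 from deriv(c,f), deriv(f,h)
round 2: derive deriv(f,i) via R1 from deriv(f,h), deriv(h,i)
round 2: derive deriv(h,b) via R1 from deriv(h,i), deriv(i,b)
round 2: derive deriv(i,e) via R1 from deriv(i,b), deriv(b,e)
round 2: derive deriv(i,g) via R1 from deriv(i,b), deriv(b,g)
round 2: derive deriv(i,i) via R1 from deriv(i,b), deriv(b,i)
round 2: derive anc(b,e) via R2 from deriv(b,e)
round 2: derive anc(b,g) via R2 from deriv(b,g)
round 2: derive anc(b,i) via R2 from deriv(b,i)
round 2: derive anc(c,f) via R2 from deriv(c,f)
round 2: derive anc(f,f) via R2 from deriv(f,f)
round 2: derive anc(f,h) via R2 from deriv(f,h)
round 2: derive anc(g,a) via R2 from deriv(g,a)
round 2: derive anc(g,e) via R2 from deriv(g,e)
round 2: derive anc(h,i) via R2 from deriv(h,i)
round 2: derive anc(i,b) via R2 from deriv(i,b)
round 3: derive deriv(c,b) via R1 from deriv(c,h), deriv(h,b)
round 3: derive deriv(c,i) via R1 from deriv(c,f), deriv(f,i)
round 3: derive deriv(f,b) via R1 from deriv(f,h), deriv(h,b)
round 3: derive deriv(f,e) via R1 from deriv(f,i), deriv(i,e)
round 3: derive deriv(f,g) via R1 from deriv(f,i), deriv(i,g)
round 3: derive deriv(h,a) via R1 from deriv(h,b), deriv(b,a)
round 3: derive deriv(h,e) via R1 from deriv(h,b), deriv(b,e)
round 3: derive deriv(h,g) via R1 from deriv(h,b), deriv(b,g)
round 3: derive deriv(i,a) via R1 from deriv(i,b), deriv(b,a)
round 3: derive anc(b,a) via R2 from deriv(b,a)
round 3: derive anc(b,b) via R2 from deriv(b,b)
round 3: derive anc(c,h) via R2 from deriv(c,h)
round 3: derive anc(f,i) via R2 from deriv(f,i)
round 3: derive anc(h,b) via R2 from deriv(h,b)
round 3: derive anc(i,e) via R2 from deriv(i,e)
round 3: derive anc(i,g) via R2 from deriv(i,g)
round 3: derive anc(i,i) via R2 from deriv(i,i)
round 4: derive deriv(c,a) via R1 from deriv(c,b), deriv(b,a)
round 4: derive deriv(c,e) via R1 from deriv(c,b), deriv(b,e)
round 4: derive deriv(c,g) via R1 from deriv(c,b), deriv(b,g)
round 4: derive deriv(f,a) via R1 from deriv(f,b), deriv(b,a)
round 4: derive anc(c,b) via R2 from deriv(c,b)
round 4: derive anc(c,i) via R2 from deriv(c,i)
round 4: derive anc(f,b) via R2 from deriv(f,b)
round 4: derive anc(f,e) via R2 from deriv(f,e)
round 4: derive anc(f,g) via R2 from deriv(f,g)
round 4: derive anc(h,a) via R2 from deriv(h,a)
round 4: derive anc(h,e) via R2 from deriv(h,e)
round 4: derive anc(h,g) via R2 from deriv(h,g)
round 4: derive anc(i,a) via R2 from deriv(i,a)
round 5: derive anc(c,a) via R2 from deriv(c,a)
round 5: derive anc(c,e) via R2 from deriv(c,e)
round 5: derive anc(c,g) via R2 from deriv(c,g)
round 5: derive anc(f,a) via R2 from deriv(f,a)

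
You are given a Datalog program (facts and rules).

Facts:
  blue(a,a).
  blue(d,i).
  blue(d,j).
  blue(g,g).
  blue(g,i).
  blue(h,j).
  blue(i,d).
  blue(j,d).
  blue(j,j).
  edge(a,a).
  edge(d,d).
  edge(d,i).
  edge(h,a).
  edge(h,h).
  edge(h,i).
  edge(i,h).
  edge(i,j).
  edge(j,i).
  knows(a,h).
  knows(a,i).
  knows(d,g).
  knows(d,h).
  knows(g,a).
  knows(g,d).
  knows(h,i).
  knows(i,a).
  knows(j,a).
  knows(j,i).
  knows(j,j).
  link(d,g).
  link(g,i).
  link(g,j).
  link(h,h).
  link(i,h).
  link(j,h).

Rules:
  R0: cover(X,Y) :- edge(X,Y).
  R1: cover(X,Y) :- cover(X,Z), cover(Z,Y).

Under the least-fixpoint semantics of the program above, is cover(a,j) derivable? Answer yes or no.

round 1: derive cover(a,a) via R0 from edge(a,a)
round 1: derive cover(d,d) via R0 from edge(d,d)
round 1: derive cover(d,i) via R0 from edge(d,i)
round 1: derive cover(h,a) via R0 from edge(h,a)
round 1: derive cover(h,h) via R0 from edge(h,h)
round 1: derive cover(h,i) via R0 from edge(h,i)
round 1: derive cover(i,h) via R0 from edge(i,h)
round 1: derive cover(i,j) via R0 from edge(i,j)
round 1: derive cover(j,i) via R0 from edge(j,i)
round 2: derive cover(d,h) via R1 from cover(d,i), cover(i,h)
round 2: derive cover(d,j) via R1 from cover(d,i), cover(i,j)
round 2: derive cover(h,j) via R1 from cover(h,i), cover(i,j)
round 2: derive cover(i,a) via R1 from cover(i,h), cover(h,a)
round 2: derive cover(i,i) via R1 from cover(i,h), cover(h,i)
round 2: derive cover(j,h) via R1 from cover(j,i), cover(i,h)
round 2: derive cover(j,j) via R1 from cover(j,i), cover(i,j)
round 3: derive cover(d,a) via R1 from cover(d,h), cover(h,a)
round 3: derive cover(j,a) via R1 from cover(j,h), cover(h,a)

no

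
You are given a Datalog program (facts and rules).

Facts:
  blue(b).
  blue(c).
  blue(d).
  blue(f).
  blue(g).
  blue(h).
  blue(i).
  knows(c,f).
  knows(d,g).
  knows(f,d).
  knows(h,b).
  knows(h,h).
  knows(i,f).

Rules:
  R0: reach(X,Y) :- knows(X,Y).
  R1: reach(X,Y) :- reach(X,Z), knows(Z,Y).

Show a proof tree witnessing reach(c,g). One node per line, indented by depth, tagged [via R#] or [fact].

reach(c,g)  [via R1]
  reach(c,d)  [via R1]
    reach(c,f)  [via R0]
      knows(c,f)  [fact]
    knows(f,d)  [fact]
  knows(d,g)  [fact]

round 1: derive reach(c,f) via R0 from knows(c,f)
round 1: derive reach(d,g) via R0 from knows(d,g)
round 1: derive reach(f,d) via R0 from knows(f,d)
round 1: derive reach(h,b) via R0 from knows(h,b)
round 1: derive reach(h,h) via R0 from knows(h,h)
round 1: derive reach(i,f) via R0 from knows(i,f)
round 2: derive reach(c,d) via R1 from reach(c,f), knows(f,d)
round 2: derive reach(f,g) via R1 from reach(f,d), knows(d,g)
round 2: derive reach(i,d) via R1 from reach(i,f), knows(f,d)
round 3: derive reach(c,g) via R1 from reach(c,d), knows(d,g)
round 3: derive reach(i,g) via R1 from reach(i,d), knows(d,g)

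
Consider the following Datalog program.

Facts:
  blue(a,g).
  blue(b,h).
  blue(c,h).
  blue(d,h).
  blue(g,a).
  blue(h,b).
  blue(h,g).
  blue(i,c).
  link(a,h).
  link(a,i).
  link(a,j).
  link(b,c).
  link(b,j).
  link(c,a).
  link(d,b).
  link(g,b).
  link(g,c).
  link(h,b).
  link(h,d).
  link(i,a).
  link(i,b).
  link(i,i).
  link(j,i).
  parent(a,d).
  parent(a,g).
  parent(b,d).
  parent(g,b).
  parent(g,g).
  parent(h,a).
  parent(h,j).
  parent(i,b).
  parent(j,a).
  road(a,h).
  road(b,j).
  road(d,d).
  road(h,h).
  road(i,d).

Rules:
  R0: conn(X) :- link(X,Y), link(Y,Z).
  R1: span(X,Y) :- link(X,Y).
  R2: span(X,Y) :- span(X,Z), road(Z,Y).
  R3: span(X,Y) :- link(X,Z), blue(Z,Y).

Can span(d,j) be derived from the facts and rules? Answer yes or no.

round 1: derive span(a,h) via R1 from link(a,h)
round 1: derive span(a,i) via R1 from link(a,i)
round 1: derive span(a,j) via R1 from link(a,j)
round 1: derive span(b,c) via R1 from link(b,c)
round 1: derive span(b,j) via R1 from link(b,j)
round 1: derive span(c,a) via R1 from link(c,a)
round 1: derive span(d,b) via R1 from link(d,b)
round 1: derive span(g,b) via R1 from link(g,b)
round 1: derive span(g,c) via R1 from link(g,c)
round 1: derive span(h,b) via R1 from link(h,b)
round 1: derive span(h,d) via R1 from link(h,d)
round 1: derive span(i,a) via R1 from link(i,a)
round 1: derive span(i,b) via R1 from link(i,b)
round 1: derive span(i,i) via R1 from link(i,i)
round 1: derive span(j,i) via R1 from link(j,i)
round 1: derive span(a,b) via R3 from link(a,h), blue(h,b)
round 1: derive span(a,c) via R3 from link(a,i), blue(i,c)
round 1: derive span(a,g) via R3 from link(a,h), blue(h,g)
round 1: derive span(b,h) via R3 from link(b,c), blue(c,h)
round 1: derive span(c,g) via R3 from link(c,a), blue(a,g)
round 1: derive span(d,h) via R3 from link(d,b), blue(b,h)
round 1: derive span(g,h) via R3 from link(g,b), blue(b,h)
round 1: derive span(h,h) via R3 from link(h,b), blue(b,h)
round 1: derive span(i,c) via R3 from link(i,i), blue(i,c)
round 1: derive span(i,g) via R3 from link(i,a), blue(a,g)
round 1: derive span(i,h) via R3 from link(i,b), blue(b,h)
round 1: derive span(j,c) via R3 from link(j,i), blue(i,c)
round 2: derive span(a,d) via R2 from span(a,i), road(i,d)
round 2: derive span(c,h) via R2 from span(c,a), road(a,h)
round 2: derive span(d,j) via R2 from span(d,b), road(b,j)
round 2: derive span(g,j) via R2 from span(g,b), road(b,j)
round 2: derive span(h,j) via R2 from span(h,b), road(b,j)
round 2: derive span(i,d) via R2 from span(i,i), road(i,d)
round 2: derive span(i,j) via R2 from span(i,b), road(b,j)
round 2: derive span(j,d) via R2 from span(j,i), road(i,d)

yes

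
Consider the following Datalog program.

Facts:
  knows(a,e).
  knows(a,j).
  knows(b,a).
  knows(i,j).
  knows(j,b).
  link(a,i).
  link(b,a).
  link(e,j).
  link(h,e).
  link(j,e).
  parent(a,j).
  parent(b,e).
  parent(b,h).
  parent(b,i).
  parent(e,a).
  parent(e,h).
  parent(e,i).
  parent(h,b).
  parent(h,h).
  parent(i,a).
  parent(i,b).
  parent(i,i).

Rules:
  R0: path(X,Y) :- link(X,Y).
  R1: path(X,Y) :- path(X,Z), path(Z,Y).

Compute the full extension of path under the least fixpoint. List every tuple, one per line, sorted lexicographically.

round 1: derive path(a,i) via R0 from link(a,i)
round 1: derive path(b,a) via R0 from link(b,a)
round 1: derive path(e,j) via R0 from link(e,j)
round 1: derive path(h,e) via R0 from link(h,e)
round 1: derive path(j,e) via R0 from link(j,e)
round 2: derive path(b,i) via R1 from path(b,a), path(a,i)
round 2: derive path(e,e) via R1 from path(e,j), path(j,e)
round 2: derive path(h,j) via R1 from path(h,e), path(e,j)
round 2: derive path(j,j) via R1 from path(j,e), path(e,j)

path(a,i)
path(b,a)
path(b,i)
path(e,e)
path(e,j)
path(h,e)
path(h,j)
path(j,e)
path(j,j)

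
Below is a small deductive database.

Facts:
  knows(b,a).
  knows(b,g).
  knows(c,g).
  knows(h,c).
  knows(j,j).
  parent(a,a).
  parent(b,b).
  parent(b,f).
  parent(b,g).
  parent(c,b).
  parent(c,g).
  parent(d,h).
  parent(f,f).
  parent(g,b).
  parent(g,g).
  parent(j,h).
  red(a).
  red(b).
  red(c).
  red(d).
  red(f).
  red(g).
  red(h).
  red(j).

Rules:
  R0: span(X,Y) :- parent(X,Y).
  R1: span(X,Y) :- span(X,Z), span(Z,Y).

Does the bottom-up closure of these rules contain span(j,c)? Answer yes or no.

no

round 1: derive span(a,a) via R0 from parent(a,a)
round 1: derive span(b,b) via R0 from parent(b,b)
round 1: derive span(b,f) via R0 from parent(b,f)
round 1: derive span(b,g) via R0 from parent(b,g)
round 1: derive span(c,b) via R0 from parent(c,b)
round 1: derive span(c,g) via R0 from parent(c,g)
round 1: derive span(d,h) via R0 from parent(d,h)
round 1: derive span(f,f) via R0 from parent(f,f)
round 1: derive span(g,b) via R0 from parent(g,b)
round 1: derive span(g,g) via R0 from parent(g,g)
round 1: derive span(j,h) via R0 from parent(j,h)
round 2: derive span(c,f) via R1 from span(c,b), span(b,f)
round 2: derive span(g,f) via R1 from span(g,b), span(b,f)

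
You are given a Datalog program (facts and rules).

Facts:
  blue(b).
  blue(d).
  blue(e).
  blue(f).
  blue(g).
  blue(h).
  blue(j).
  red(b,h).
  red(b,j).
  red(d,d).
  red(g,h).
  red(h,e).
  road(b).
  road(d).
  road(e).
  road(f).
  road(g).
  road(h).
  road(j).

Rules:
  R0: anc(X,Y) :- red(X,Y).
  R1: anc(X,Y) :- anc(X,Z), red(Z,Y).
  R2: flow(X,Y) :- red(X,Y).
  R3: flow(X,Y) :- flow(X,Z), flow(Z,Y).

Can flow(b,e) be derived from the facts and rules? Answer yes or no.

yes

round 1: derive flow(b,h) via R2 from red(b,h)
round 1: derive flow(b,j) via R2 from red(b,j)
round 1: derive flow(d,d) via R2 from red(d,d)
round 1: derive flow(g,h) via R2 from red(g,h)
round 1: derive flow(h,e) via R2 from red(h,e)
round 2: derive flow(b,e) via R3 from flow(b,h), flow(h,e)
round 2: derive flow(g,e) via R3 from flow(g,h), flow(h,e)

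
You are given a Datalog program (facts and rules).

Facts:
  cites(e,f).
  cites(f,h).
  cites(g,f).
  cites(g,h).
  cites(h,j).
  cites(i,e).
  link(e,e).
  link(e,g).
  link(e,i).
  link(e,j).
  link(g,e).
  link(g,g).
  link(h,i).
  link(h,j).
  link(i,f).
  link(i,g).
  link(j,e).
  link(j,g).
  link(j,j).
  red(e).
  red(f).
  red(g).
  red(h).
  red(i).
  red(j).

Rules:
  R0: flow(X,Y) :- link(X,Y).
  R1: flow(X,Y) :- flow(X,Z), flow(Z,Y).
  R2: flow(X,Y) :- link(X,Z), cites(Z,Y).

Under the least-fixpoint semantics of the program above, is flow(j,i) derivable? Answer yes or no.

round 1: derive flow(e,e) via R0 from link(e,e)
round 1: derive flow(e,g) via R0 from link(e,g)
round 1: derive flow(e,i) via R0 from link(e,i)
round 1: derive flow(e,j) via R0 from link(e,j)
round 1: derive flow(g,e) via R0 from link(g,e)
round 1: derive flow(g,g) via R0 from link(g,g)
round 1: derive flow(h,i) via R0 from link(h,i)
round 1: derive flow(h,j) via R0 from link(h,j)
round 1: derive flow(i,f) via R0 from link(i,f)
round 1: derive flow(i,g) via R0 from link(i,g)
round 1: derive flow(j,e) via R0 from link(j,e)
round 1: derive flow(j,g) via R0 from link(j,g)
round 1: derive flow(j,j) via R0 from link(j,j)
round 1: derive flow(e,f) via R2 from link(e,e), cites(e,f)
round 1: derive flow(e,h) via R2 from link(e,g), cites(g,h)
round 1: derive flow(g,f) via R2 from link(g,e), cites(e,f)
round 1: derive flow(g,h) via R2 from link(g,g), cites(g,h)
round 1: derive flow(h,e) via R2 from link(h,i), cites(i,e)
round 1: derive flow(i,h) via R2 from link(i,f), cites(f,h)
round 1: derive flow(j,f) via R2 from link(j,e), cites(e,f)
round 1: derive flow(j,h) via R2 from link(j,g), cites(g,h)
round 2: derive flow(g,i) via R1 from flow(g,e), flow(e,i)
round 2: derive flow(g,j) via R1 from flow(g,e), flow(e,j)
round 2: derive flow(h,f) via R1 from flow(h,e), flow(e,f)
round 2: derive flow(h,g) via R1 from flow(h,e), flow(e,g)
round 2: derive flow(h,h) via R1 from flow(h,e), flow(e,h)
round 2: derive flow(i,e) via R1 from flow(i,g), flow(g,e)
round 2: derive flow(i,i) via R1 from flow(i,h), flow(h,i)
round 2: derive flow(i,j) via R1 from flow(i,h), flow(h,j)
round 2: derive flow(j,i) via R1 from flow(j,e), flow(e,i)

yes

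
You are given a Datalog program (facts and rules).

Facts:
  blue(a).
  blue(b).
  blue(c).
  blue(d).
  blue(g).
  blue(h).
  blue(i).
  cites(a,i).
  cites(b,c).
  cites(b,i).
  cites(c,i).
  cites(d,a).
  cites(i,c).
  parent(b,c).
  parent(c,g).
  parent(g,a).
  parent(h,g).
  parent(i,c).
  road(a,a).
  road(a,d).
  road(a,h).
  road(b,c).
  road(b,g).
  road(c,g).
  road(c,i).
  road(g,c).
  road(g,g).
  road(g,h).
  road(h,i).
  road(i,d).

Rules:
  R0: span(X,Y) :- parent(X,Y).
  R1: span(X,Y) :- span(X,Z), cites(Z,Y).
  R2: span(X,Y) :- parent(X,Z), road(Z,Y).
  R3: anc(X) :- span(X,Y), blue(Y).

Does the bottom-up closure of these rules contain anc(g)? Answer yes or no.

yes

round 1: derive span(b,c) via R0 from parent(b,c)
round 1: derive span(c,g) via R0 from parent(c,g)
round 1: derive span(g,a) via R0 from parent(g,a)
round 1: derive span(h,g) via R0 from parent(h,g)
round 1: derive span(i,c) via R0 from parent(i,c)
round 1: derive span(b,g) via R2 from parent(b,c), road(c,g)
round 1: derive span(b,i) via R2 from parent(b,c), road(c,i)
round 1: derive span(c,c) via R2 from parent(c,g), road(g,c)
round 1: derive span(c,h) via R2 from parent(c,g), road(g,h)
round 1: derive span(g,d) via R2 from parent(g,a), road(a,d)
round 1: derive span(g,h) via R2 from parent(g,a), road(a,h)
round 1: derive span(h,c) via R2 from parent(h,g), road(g,c)
round 1: derive span(h,h) via R2 from parent(h,g), road(g,h)
round 1: derive span(i,g) via R2 from parent(i,c), road(c,g)
round 1: derive span(i,i) via R2 from parent(i,c), road(c,i)
round 2: derive span(c,i) via R1 from span(c,c), cites(c,i)
round 2: derive span(g,i) via R1 from span(g,a), cites(a,i)
round 2: derive span(h,i) via R1 from span(h,c), cites(c,i)
round 2: derive anc(b) via R3 from span(b,c), blue(c)
round 2: derive anc(c) via R3 from span(c,c), blue(c)
round 2: derive anc(g) via R3 from span(g,a), blue(a)
round 2: derive anc(h) via R3 from span(h,c), blue(c)
round 2: derive anc(i) via R3 from span(i,c), blue(c)
round 3: derive span(g,c) via R1 from span(g,i), cites(i,c)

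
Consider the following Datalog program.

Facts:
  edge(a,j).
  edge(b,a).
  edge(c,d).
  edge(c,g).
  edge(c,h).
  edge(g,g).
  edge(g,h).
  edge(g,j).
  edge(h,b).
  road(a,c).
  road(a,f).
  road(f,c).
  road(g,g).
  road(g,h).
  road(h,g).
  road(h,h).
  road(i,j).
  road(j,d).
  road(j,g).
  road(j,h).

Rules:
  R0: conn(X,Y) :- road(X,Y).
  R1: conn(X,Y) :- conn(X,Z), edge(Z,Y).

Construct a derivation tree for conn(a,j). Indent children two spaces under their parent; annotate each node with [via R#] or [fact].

conn(a,j)  [via R1]
  conn(a,g)  [via R1]
    conn(a,c)  [via R0]
      road(a,c)  [fact]
    edge(c,g)  [fact]
  edge(g,j)  [fact]

round 1: derive conn(a,c) via R0 from road(a,c)
round 1: derive conn(a,f) via R0 from road(a,f)
round 1: derive conn(f,c) via R0 from road(f,c)
round 1: derive conn(g,g) via R0 from road(g,g)
round 1: derive conn(g,h) via R0 from road(g,h)
round 1: derive conn(h,g) via R0 from road(h,g)
round 1: derive conn(h,h) via R0 from road(h,h)
round 1: derive conn(i,j) via R0 from road(i,j)
round 1: derive conn(j,d) via R0 from road(j,d)
round 1: derive conn(j,g) via R0 from road(j,g)
round 1: derive conn(j,h) via R0 from road(j,h)
round 2: derive conn(a,d) via R1 from conn(a,c), edge(c,d)
round 2: derive conn(a,g) via R1 from conn(a,c), edge(c,g)
round 2: derive conn(a,h) via R1 from conn(a,c), edge(c,h)
round 2: derive conn(f,d) via R1 from conn(f,c), edge(c,d)
round 2: derive conn(f,g) via R1 from conn(f,c), edge(c,g)
round 2: derive conn(f,h) via R1 from conn(f,c), edge(c,h)
round 2: derive conn(g,b) via R1 from conn(g,h), edge(h,b)
round 2: derive conn(g,j) via R1 from conn(g,g), edge(g,j)
round 2: derive conn(h,b) via R1 from conn(h,h), edge(h,b)
round 2: derive conn(h,j) via R1 from conn(h,g), edge(g,j)
round 2: derive conn(j,b) via R1 from conn(j,h), edge(h,b)
round 2: derive conn(j,j) via R1 from conn(j,g), edge(g,j)
round 3: derive conn(a,b) via R1 from conn(a,h), edge(h,b)
round 3: derive conn(a,j) via R1 from conn(a,g), edge(g,j)
round 3: derive conn(f,b) via R1 from conn(f,h), edge(h,b)
round 3: derive conn(f,j) via R1 from conn(f,g), edge(g,j)
round 3: derive conn(g,a) via R1 from conn(g,b), edge(b,a)
round 3: derive conn(h,a) via R1 from conn(h,b), edge(b,a)
round 3: derive conn(j,a) via R1 from conn(j,b), edge(b,a)
round 4: derive conn(a,a) via R1 from conn(a,b), edge(b,a)
round 4: derive conn(f,a) via R1 from conn(f,b), edge(b,a)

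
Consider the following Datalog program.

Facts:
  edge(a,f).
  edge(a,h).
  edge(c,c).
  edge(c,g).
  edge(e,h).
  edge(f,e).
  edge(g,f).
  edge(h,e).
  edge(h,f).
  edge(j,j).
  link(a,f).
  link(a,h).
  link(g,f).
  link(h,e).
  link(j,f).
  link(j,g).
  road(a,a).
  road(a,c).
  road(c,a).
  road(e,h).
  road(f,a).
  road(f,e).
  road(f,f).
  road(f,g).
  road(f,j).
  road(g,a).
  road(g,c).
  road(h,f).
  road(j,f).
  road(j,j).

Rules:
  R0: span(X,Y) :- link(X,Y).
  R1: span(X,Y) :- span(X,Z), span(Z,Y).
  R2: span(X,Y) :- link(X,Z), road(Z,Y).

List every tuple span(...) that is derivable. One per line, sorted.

span(a,a)
span(a,c)
span(a,e)
span(a,f)
span(a,g)
span(a,h)
span(a,j)
span(g,a)
span(g,c)
span(g,e)
span(g,f)
span(g,g)
span(g,h)
span(g,j)
span(h,e)
span(h,h)
span(j,a)
span(j,c)
span(j,e)
span(j,f)
span(j,g)
span(j,h)
span(j,j)

round 1: derive span(a,f) via R0 from link(a,f)
round 1: derive span(a,h) via R0 from link(a,h)
round 1: derive span(g,f) via R0 from link(g,f)
round 1: derive span(h,e) via R0 from link(h,e)
round 1: derive span(j,f) via R0 from link(j,f)
round 1: derive span(j,g) via R0 from link(j,g)
round 1: derive span(a,a) via R2 from link(a,f), road(f,a)
round 1: derive span(a,e) via R2 from link(a,f), road(f,e)
round 1: derive span(a,g) via R2 from link(a,f), road(f,g)
round 1: derive span(a,j) via R2 from link(a,f), road(f,j)
round 1: derive span(g,a) via R2 from link(g,f), road(f,a)
round 1: derive span(g,e) via R2 from link(g,f), road(f,e)
round 1: derive span(g,g) via R2 from link(g,f), road(f,g)
round 1: derive span(g,j) via R2 from link(g,f), road(f,j)
round 1: derive span(h,h) via R2 from link(h,e), road(e,h)
round 1: derive span(j,a) via R2 from link(j,f), road(f,a)
round 1: derive span(j,c) via R2 from link(j,g), road(g,c)
round 1: derive span(j,e) via R2 from link(j,f), road(f,e)
round 1: derive span(j,j) via R2 from link(j,f), road(f,j)
round 2: derive span(a,c) via R1 from span(a,j), span(j,c)
round 2: derive span(g,c) via R1 from span(g,j), span(j,c)
round 2: derive span(g,h) via R1 from span(g,a), span(a,h)
round 2: derive span(j,h) via R1 from span(j,a), span(a,h)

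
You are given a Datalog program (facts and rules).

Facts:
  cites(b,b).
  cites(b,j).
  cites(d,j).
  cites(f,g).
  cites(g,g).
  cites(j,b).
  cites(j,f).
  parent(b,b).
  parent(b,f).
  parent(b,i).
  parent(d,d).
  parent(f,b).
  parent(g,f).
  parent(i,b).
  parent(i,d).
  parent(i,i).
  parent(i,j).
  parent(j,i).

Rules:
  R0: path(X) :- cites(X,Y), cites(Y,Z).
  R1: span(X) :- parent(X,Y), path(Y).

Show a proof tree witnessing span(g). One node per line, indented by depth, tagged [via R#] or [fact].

span(g)  [via R1]
  parent(g,f)  [fact]
  path(f)  [via R0]
    cites(f,g)  [fact]
    cites(g,g)  [fact]

round 1: derive path(b) via R0 from cites(b,b), cites(b,b)
round 1: derive path(d) via R0 from cites(d,j), cites(j,b)
round 1: derive path(f) via R0 from cites(f,g), cites(g,g)
round 1: derive path(g) via R0 from cites(g,g), cites(g,g)
round 1: derive path(j) via R0 from cites(j,b), cites(b,b)
round 2: derive span(b) via R1 from parent(b,b), path(b)
round 2: derive span(d) via R1 from parent(d,d), path(d)
round 2: derive span(f) via R1 from parent(f,b), path(b)
round 2: derive span(g) via R1 from parent(g,f), path(f)
round 2: derive span(i) via R1 from parent(i,b), path(b)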